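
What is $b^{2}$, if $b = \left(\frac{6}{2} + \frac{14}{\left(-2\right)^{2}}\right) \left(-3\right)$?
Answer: $\frac{1521}{4} \approx 380.25$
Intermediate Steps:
$b = - \frac{39}{2}$ ($b = \left(6 \cdot \frac{1}{2} + \frac{14}{4}\right) \left(-3\right) = \left(3 + 14 \cdot \frac{1}{4}\right) \left(-3\right) = \left(3 + \frac{7}{2}\right) \left(-3\right) = \frac{13}{2} \left(-3\right) = - \frac{39}{2} \approx -19.5$)
$b^{2} = \left(- \frac{39}{2}\right)^{2} = \frac{1521}{4}$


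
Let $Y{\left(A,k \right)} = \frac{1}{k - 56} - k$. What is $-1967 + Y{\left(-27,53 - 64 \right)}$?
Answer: $- \frac{131053}{67} \approx -1956.0$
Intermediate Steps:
$Y{\left(A,k \right)} = \frac{1}{-56 + k} - k$
$-1967 + Y{\left(-27,53 - 64 \right)} = -1967 + \frac{1 - \left(53 - 64\right)^{2} + 56 \left(53 - 64\right)}{-56 + \left(53 - 64\right)} = -1967 + \frac{1 - \left(-11\right)^{2} + 56 \left(-11\right)}{-56 - 11} = -1967 + \frac{1 - 121 - 616}{-67} = -1967 - \frac{1 - 121 - 616}{67} = -1967 - - \frac{736}{67} = -1967 + \frac{736}{67} = - \frac{131053}{67}$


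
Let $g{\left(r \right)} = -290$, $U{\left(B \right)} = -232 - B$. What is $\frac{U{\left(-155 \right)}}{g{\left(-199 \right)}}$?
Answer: $\frac{77}{290} \approx 0.26552$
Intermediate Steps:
$\frac{U{\left(-155 \right)}}{g{\left(-199 \right)}} = \frac{-232 - -155}{-290} = \left(-232 + 155\right) \left(- \frac{1}{290}\right) = \left(-77\right) \left(- \frac{1}{290}\right) = \frac{77}{290}$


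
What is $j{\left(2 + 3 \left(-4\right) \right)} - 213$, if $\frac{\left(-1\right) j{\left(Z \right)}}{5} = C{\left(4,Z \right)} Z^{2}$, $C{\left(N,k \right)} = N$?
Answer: $-2213$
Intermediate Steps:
$j{\left(Z \right)} = - 20 Z^{2}$ ($j{\left(Z \right)} = - 5 \cdot 4 Z^{2} = - 20 Z^{2}$)
$j{\left(2 + 3 \left(-4\right) \right)} - 213 = - 20 \left(2 + 3 \left(-4\right)\right)^{2} - 213 = - 20 \left(2 - 12\right)^{2} - 213 = - 20 \left(-10\right)^{2} - 213 = \left(-20\right) 100 - 213 = -2000 - 213 = -2213$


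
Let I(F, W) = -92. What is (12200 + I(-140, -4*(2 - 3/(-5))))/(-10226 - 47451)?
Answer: -12108/57677 ≈ -0.20993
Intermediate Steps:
(12200 + I(-140, -4*(2 - 3/(-5))))/(-10226 - 47451) = (12200 - 92)/(-10226 - 47451) = 12108/(-57677) = 12108*(-1/57677) = -12108/57677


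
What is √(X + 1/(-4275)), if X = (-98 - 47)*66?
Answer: I*√777323269/285 ≈ 97.826*I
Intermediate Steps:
X = -9570 (X = -145*66 = -9570)
√(X + 1/(-4275)) = √(-9570 + 1/(-4275)) = √(-9570 - 1/4275) = √(-40911751/4275) = I*√777323269/285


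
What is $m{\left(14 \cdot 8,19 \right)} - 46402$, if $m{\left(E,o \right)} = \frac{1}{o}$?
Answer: $- \frac{881637}{19} \approx -46402.0$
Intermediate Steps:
$m{\left(14 \cdot 8,19 \right)} - 46402 = \frac{1}{19} - 46402 = - \frac{881637}{19}$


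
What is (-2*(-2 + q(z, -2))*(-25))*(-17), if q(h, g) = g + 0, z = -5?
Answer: 3400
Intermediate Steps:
q(h, g) = g
(-2*(-2 + q(z, -2))*(-25))*(-17) = (-2*(-2 - 2)*(-25))*(-17) = (-2*(-4)*(-25))*(-17) = (8*(-25))*(-17) = -200*(-17) = 3400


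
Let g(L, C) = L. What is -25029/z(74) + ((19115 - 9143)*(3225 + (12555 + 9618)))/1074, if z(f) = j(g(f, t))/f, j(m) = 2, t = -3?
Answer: -123555591/179 ≈ -6.9026e+5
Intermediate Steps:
z(f) = 2/f
-25029/z(74) + ((19115 - 9143)*(3225 + (12555 + 9618)))/1074 = -25029/(2/74) + ((19115 - 9143)*(3225 + (12555 + 9618)))/1074 = -25029/(2*(1/74)) + (9972*(3225 + 22173))*(1/1074) = -25029/1/37 + (9972*25398)*(1/1074) = -25029*37 + 253268856*(1/1074) = -926073 + 42211476/179 = -123555591/179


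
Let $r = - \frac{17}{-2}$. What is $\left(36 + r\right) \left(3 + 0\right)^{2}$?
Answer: $\frac{801}{2} \approx 400.5$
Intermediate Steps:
$r = \frac{17}{2}$ ($r = \left(-17\right) \left(- \frac{1}{2}\right) = \frac{17}{2} \approx 8.5$)
$\left(36 + r\right) \left(3 + 0\right)^{2} = \left(36 + \frac{17}{2}\right) \left(3 + 0\right)^{2} = \frac{89 \cdot 3^{2}}{2} = \frac{89}{2} \cdot 9 = \frac{801}{2}$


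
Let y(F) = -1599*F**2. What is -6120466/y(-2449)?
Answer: 6120466/9590163999 ≈ 0.00063820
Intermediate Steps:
-6120466/y(-2449) = -6120466/((-1599*(-2449)**2)) = -6120466/((-1599*5997601)) = -6120466/(-9590163999) = -6120466*(-1/9590163999) = 6120466/9590163999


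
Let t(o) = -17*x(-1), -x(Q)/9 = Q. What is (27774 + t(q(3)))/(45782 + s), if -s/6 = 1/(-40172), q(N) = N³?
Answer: 554795406/919577255 ≈ 0.60332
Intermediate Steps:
x(Q) = -9*Q
s = 3/20086 (s = -6/(-40172) = -6*(-1/40172) = 3/20086 ≈ 0.00014936)
t(o) = -153 (t(o) = -(-153)*(-1) = -17*9 = -153)
(27774 + t(q(3)))/(45782 + s) = (27774 - 153)/(45782 + 3/20086) = 27621/(919577255/20086) = 27621*(20086/919577255) = 554795406/919577255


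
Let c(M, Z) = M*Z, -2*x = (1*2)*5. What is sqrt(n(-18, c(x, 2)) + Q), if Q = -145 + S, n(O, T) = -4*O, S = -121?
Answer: I*sqrt(194) ≈ 13.928*I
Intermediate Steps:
x = -5 (x = -1*2*5/2 = -5 ≈ -5.0000)
Q = -266 (Q = -145 - 121 = -266)
sqrt(n(-18, c(x, 2)) + Q) = sqrt(-4*(-18) - 266) = sqrt(72 - 266) = sqrt(-194) = I*sqrt(194)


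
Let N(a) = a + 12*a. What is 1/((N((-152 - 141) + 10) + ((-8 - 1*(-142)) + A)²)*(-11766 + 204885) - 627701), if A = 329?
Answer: 1/40687614409 ≈ 2.4578e-11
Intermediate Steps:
N(a) = 13*a
1/((N((-152 - 141) + 10) + ((-8 - 1*(-142)) + A)²)*(-11766 + 204885) - 627701) = 1/((13*((-152 - 141) + 10) + ((-8 - 1*(-142)) + 329)²)*(-11766 + 204885) - 627701) = 1/((13*(-293 + 10) + ((-8 + 142) + 329)²)*193119 - 627701) = 1/((13*(-283) + (134 + 329)²)*193119 - 627701) = 1/((-3679 + 463²)*193119 - 627701) = 1/((-3679 + 214369)*193119 - 627701) = 1/(210690*193119 - 627701) = 1/(40688242110 - 627701) = 1/40687614409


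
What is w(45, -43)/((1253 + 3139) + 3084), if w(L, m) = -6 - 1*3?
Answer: -3/2492 ≈ -0.0012039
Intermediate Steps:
w(L, m) = -9 (w(L, m) = -6 - 3 = -9)
w(45, -43)/((1253 + 3139) + 3084) = -9/((1253 + 3139) + 3084) = -9/(4392 + 3084) = -9/7476 = -9*1/7476 = -3/2492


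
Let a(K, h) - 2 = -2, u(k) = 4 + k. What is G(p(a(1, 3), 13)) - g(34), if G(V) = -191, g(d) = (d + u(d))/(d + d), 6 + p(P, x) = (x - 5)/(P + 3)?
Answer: -3265/17 ≈ -192.06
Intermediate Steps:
a(K, h) = 0 (a(K, h) = 2 - 2 = 0)
p(P, x) = -6 + (-5 + x)/(3 + P) (p(P, x) = -6 + (x - 5)/(P + 3) = -6 + (-5 + x)/(3 + P))
g(d) = (4 + 2*d)/(2*d) (g(d) = (d + (4 + d))/(d + d) = (4 + 2*d)/((2*d)) = (4 + 2*d)*(1/(2*d)) = (4 + 2*d)/(2*d))
G(p(a(1, 3), 13)) - g(34) = -191 - (2 + 34)/34 = -191 - 36/34 = -191 - 1*18/17 = -191 - 18/17 = -3265/17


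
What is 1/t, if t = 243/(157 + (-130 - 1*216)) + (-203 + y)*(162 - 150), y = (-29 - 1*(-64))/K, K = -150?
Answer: -35/85403 ≈ -0.00040982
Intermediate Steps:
y = -7/30 (y = (-29 - 1*(-64))/(-150) = (-29 + 64)*(-1/150) = 35*(-1/150) = -7/30 ≈ -0.23333)
t = -85403/35 (t = 243/(157 + (-130 - 1*216)) + (-203 - 7/30)*(162 - 150) = 243/(157 + (-130 - 216)) - 6097/30*12 = 243/(157 - 346) - 12194/5 = 243/(-189) - 12194/5 = 243*(-1/189) - 12194/5 = -9/7 - 12194/5 = -85403/35 ≈ -2440.1)
1/t = 1/(-85403/35) = -35/85403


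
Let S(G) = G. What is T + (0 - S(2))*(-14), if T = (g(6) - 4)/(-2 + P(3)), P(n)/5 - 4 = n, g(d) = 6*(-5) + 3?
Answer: 893/33 ≈ 27.061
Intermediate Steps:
g(d) = -27 (g(d) = -30 + 3 = -27)
P(n) = 20 + 5*n
T = -31/33 (T = (-27 - 4)/(-2 + (20 + 5*3)) = -31/(-2 + (20 + 15)) = -31/(-2 + 35) = -31/33 ≈ -0.93939)
T + (0 - S(2))*(-14) = -31/33 + (0 - 1*2)*(-14) = -31/33 + (0 - 2)*(-14) = -31/33 - 2*(-14) = -31/33 + 28 = 893/33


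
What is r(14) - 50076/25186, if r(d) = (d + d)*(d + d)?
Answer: 9847874/12593 ≈ 782.01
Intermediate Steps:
r(d) = 4*d**2 (r(d) = (2*d)*(2*d) = 4*d**2)
r(14) - 50076/25186 = 4*14**2 - 50076/25186 = 4*196 - 50076*1/25186 = 784 - 25038/12593 = 9847874/12593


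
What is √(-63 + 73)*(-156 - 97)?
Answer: -253*√10 ≈ -800.06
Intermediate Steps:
√(-63 + 73)*(-156 - 97) = √10*(-253) = -253*√10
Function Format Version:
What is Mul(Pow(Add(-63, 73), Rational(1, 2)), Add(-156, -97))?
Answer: Mul(-253, Pow(10, Rational(1, 2))) ≈ -800.06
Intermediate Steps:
Mul(Pow(Add(-63, 73), Rational(1, 2)), Add(-156, -97)) = Mul(Pow(10, Rational(1, 2)), -253) = Mul(-253, Pow(10, Rational(1, 2)))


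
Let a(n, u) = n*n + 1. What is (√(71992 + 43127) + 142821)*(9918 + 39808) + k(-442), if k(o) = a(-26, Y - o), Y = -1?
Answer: 7101917723 + 149178*√12791 ≈ 7.1188e+9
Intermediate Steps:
a(n, u) = 1 + n² (a(n, u) = n² + 1 = 1 + n²)
k(o) = 677 (k(o) = 1 + (-26)² = 1 + 676 = 677)
(√(71992 + 43127) + 142821)*(9918 + 39808) + k(-442) = (√(71992 + 43127) + 142821)*(9918 + 39808) + 677 = (√115119 + 142821)*49726 + 677 = (3*√12791 + 142821)*49726 + 677 = (142821 + 3*√12791)*49726 + 677 = (7101917046 + 149178*√12791) + 677 = 7101917723 + 149178*√12791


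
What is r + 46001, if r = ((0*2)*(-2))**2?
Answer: 46001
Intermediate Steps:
r = 0 (r = (0*(-2))**2 = 0**2 = 0)
r + 46001 = 0 + 46001 = 46001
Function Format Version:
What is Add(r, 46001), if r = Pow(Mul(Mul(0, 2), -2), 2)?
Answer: 46001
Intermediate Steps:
r = 0 (r = Pow(Mul(0, -2), 2) = Pow(0, 2) = 0)
Add(r, 46001) = Add(0, 46001) = 46001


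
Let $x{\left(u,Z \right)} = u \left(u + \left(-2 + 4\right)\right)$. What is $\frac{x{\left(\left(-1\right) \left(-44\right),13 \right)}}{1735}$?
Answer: $\frac{2024}{1735} \approx 1.1666$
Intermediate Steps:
$x{\left(u,Z \right)} = u \left(2 + u\right)$ ($x{\left(u,Z \right)} = u \left(u + 2\right) = u \left(2 + u\right)$)
$\frac{x{\left(\left(-1\right) \left(-44\right),13 \right)}}{1735} = \frac{\left(-1\right) \left(-44\right) \left(2 - -44\right)}{1735} = 44 \left(2 + 44\right) \frac{1}{1735} = 44 \cdot 46 \cdot \frac{1}{1735} = 2024 \cdot \frac{1}{1735} = \frac{2024}{1735}$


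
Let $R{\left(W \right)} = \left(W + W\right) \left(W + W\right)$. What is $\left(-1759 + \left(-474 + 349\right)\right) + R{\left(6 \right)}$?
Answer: $-1740$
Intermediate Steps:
$R{\left(W \right)} = 4 W^{2}$ ($R{\left(W \right)} = 2 W 2 W = 4 W^{2}$)
$\left(-1759 + \left(-474 + 349\right)\right) + R{\left(6 \right)} = \left(-1759 + \left(-474 + 349\right)\right) + 4 \cdot 6^{2} = \left(-1759 - 125\right) + 4 \cdot 36 = -1884 + 144 = -1740$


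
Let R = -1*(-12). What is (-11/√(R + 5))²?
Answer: 121/17 ≈ 7.1176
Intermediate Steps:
R = 12
(-11/√(R + 5))² = (-11/√(12 + 5))² = (-11*√17/17)² = 121/17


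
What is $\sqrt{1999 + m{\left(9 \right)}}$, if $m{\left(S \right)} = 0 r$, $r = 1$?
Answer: $\sqrt{1999} \approx 44.71$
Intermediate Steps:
$m{\left(S \right)} = 0$ ($m{\left(S \right)} = 0 \cdot 1 = 0$)
$\sqrt{1999 + m{\left(9 \right)}} = \sqrt{1999 + 0} = \sqrt{1999}$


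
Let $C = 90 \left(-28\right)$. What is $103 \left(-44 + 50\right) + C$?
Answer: $-1902$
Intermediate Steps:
$C = -2520$
$103 \left(-44 + 50\right) + C = 103 \left(-44 + 50\right) - 2520 = 103 \cdot 6 - 2520 = 618 - 2520 = -1902$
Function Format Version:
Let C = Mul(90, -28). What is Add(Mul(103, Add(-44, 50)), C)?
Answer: -1902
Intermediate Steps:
C = -2520
Add(Mul(103, Add(-44, 50)), C) = Add(Mul(103, Add(-44, 50)), -2520) = Add(Mul(103, 6), -2520) = Add(618, -2520) = -1902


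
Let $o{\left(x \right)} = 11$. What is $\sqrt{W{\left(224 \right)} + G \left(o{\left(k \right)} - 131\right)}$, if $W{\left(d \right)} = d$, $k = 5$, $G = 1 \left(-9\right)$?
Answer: $2 \sqrt{326} \approx 36.111$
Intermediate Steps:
$G = -9$
$\sqrt{W{\left(224 \right)} + G \left(o{\left(k \right)} - 131\right)} = \sqrt{224 - 9 \left(11 - 131\right)} = \sqrt{224 - -1080} = \sqrt{224 + 1080} = \sqrt{1304} = 2 \sqrt{326}$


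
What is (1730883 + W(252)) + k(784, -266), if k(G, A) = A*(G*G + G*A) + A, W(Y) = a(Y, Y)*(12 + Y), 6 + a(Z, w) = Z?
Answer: -106230231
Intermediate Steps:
a(Z, w) = -6 + Z
W(Y) = (-6 + Y)*(12 + Y)
k(G, A) = A + A*(G² + A*G) (k(G, A) = A*(G² + A*G) + A = A + A*(G² + A*G))
(1730883 + W(252)) + k(784, -266) = (1730883 + (-6 + 252)*(12 + 252)) - 266*(1 + 784² - 266*784) = (1730883 + 246*264) - 266*(1 + 614656 - 208544) = (1730883 + 64944) - 266*406113 = 1795827 - 108026058 = -106230231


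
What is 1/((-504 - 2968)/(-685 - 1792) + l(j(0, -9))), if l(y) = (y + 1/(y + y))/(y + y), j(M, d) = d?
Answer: 802548/1528679 ≈ 0.52499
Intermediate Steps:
l(y) = (y + 1/(2*y))/(2*y) (l(y) = (y + 1/(2*y))/((2*y)) = (y + 1/(2*y))*(1/(2*y)) = (y + 1/(2*y))/(2*y))
1/((-504 - 2968)/(-685 - 1792) + l(j(0, -9))) = 1/((-504 - 2968)/(-685 - 1792) + (½ + (¼)/(-9)²)) = 1/(-3472/(-2477) + (½ + (¼)*(1/81))) = 1/(-3472*(-1/2477) + (½ + 1/324)) = 1/(3472/2477 + 163/324) = 1/(1528679/802548) = 802548/1528679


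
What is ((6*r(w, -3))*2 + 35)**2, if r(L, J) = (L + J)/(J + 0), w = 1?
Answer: 1849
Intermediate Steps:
r(L, J) = (J + L)/J
((6*r(w, -3))*2 + 35)**2 = ((6*((-3 + 1)/(-3)))*2 + 35)**2 = ((6*(-1/3*(-2)))*2 + 35)**2 = ((6*(2/3))*2 + 35)**2 = (4*2 + 35)**2 = (8 + 35)**2 = 43**2 = 1849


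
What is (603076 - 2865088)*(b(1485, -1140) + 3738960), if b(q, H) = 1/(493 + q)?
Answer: -8364539092388286/989 ≈ -8.4576e+12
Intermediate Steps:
(603076 - 2865088)*(b(1485, -1140) + 3738960) = (603076 - 2865088)*(1/(493 + 1485) + 3738960) = -2262012*(1/1978 + 3738960) = -2262012*7395662881/1978 = -8364539092388286/989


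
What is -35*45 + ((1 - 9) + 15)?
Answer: -1568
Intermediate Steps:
-35*45 + ((1 - 9) + 15) = -1575 + (-8 + 15) = -1575 + 7 = -1568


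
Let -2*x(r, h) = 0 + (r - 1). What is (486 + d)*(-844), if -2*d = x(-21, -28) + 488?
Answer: -199606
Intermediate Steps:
x(r, h) = 1/2 - r/2 (x(r, h) = -(0 + (r - 1))/2 = -(0 + (-1 + r))/2 = -(-1 + r)/2 = 1/2 - r/2)
d = -499/2 (d = -((1/2 - 1/2*(-21)) + 488)/2 = -((1/2 + 21/2) + 488)/2 = -(11 + 488)/2 = -1/2*499 = -499/2 ≈ -249.50)
(486 + d)*(-844) = (486 - 499/2)*(-844) = (473/2)*(-844) = -199606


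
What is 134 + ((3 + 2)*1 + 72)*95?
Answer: 7449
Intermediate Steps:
134 + ((3 + 2)*1 + 72)*95 = 134 + (5*1 + 72)*95 = 134 + (5 + 72)*95 = 134 + 77*95 = 134 + 7315 = 7449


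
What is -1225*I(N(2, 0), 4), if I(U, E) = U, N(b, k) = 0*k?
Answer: 0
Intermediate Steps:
N(b, k) = 0
-1225*I(N(2, 0), 4) = -1225*0 = 0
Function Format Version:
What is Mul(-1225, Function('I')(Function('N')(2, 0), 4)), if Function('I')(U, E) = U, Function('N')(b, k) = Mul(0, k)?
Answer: 0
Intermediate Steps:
Function('N')(b, k) = 0
Mul(-1225, Function('I')(Function('N')(2, 0), 4)) = Mul(-1225, 0) = 0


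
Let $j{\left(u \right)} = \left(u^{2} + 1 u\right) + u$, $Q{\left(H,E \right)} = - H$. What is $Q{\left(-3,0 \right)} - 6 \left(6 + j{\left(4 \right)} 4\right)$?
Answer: $-609$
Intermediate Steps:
$j{\left(u \right)} = u^{2} + 2 u$ ($j{\left(u \right)} = \left(u^{2} + u\right) + u = \left(u + u^{2}\right) + u = u^{2} + 2 u$)
$Q{\left(-3,0 \right)} - 6 \left(6 + j{\left(4 \right)} 4\right) = \left(-1\right) \left(-3\right) - 6 \left(6 + 4 \left(2 + 4\right) 4\right) = 3 - 6 \left(6 + 4 \cdot 6 \cdot 4\right) = 3 - 6 \left(6 + 24 \cdot 4\right) = 3 - 6 \left(6 + 96\right) = 3 - 612 = -609$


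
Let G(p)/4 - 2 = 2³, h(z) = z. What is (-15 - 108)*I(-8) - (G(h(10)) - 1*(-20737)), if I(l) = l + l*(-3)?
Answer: -22745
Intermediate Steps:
I(l) = -2*l (I(l) = l - 3*l = -2*l)
G(p) = 40 (G(p) = 8 + 4*2³ = 8 + 4*8 = 8 + 32 = 40)
(-15 - 108)*I(-8) - (G(h(10)) - 1*(-20737)) = (-15 - 108)*(-2*(-8)) - (40 - 1*(-20737)) = -123*16 - (40 + 20737) = -1968 - 1*20777 = -1968 - 20777 = -22745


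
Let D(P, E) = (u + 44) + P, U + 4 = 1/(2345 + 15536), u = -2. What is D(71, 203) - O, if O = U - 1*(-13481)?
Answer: -238961685/17881 ≈ -13364.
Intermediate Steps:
U = -71523/17881 (U = -4 + 1/(2345 + 15536) = -4 + 1/17881 = -71523/17881 ≈ -3.9999)
D(P, E) = 42 + P (D(P, E) = (-2 + 44) + P = 42 + P)
O = 240982238/17881 (O = -71523/17881 - 1*(-13481) = -71523/17881 + 13481 = 240982238/17881 ≈ 13477.)
D(71, 203) - O = (42 + 71) - 1*240982238/17881 = 113 - 240982238/17881 = -238961685/17881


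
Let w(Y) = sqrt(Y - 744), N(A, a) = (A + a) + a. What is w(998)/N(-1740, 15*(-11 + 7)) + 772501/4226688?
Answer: 772501/4226688 - sqrt(254)/1860 ≈ 0.17420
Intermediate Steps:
N(A, a) = A + 2*a
w(Y) = sqrt(-744 + Y)
w(998)/N(-1740, 15*(-11 + 7)) + 772501/4226688 = sqrt(-744 + 998)/(-1740 + 2*(15*(-11 + 7))) + 772501/4226688 = sqrt(254)/(-1740 + 2*(15*(-4))) + 772501*(1/4226688) = sqrt(254)/(-1740 + 2*(-60)) + 772501/4226688 = sqrt(254)/(-1740 - 120) + 772501/4226688 = sqrt(254)/(-1860) + 772501/4226688 = sqrt(254)*(-1/1860) + 772501/4226688 = -sqrt(254)/1860 + 772501/4226688 = 772501/4226688 - sqrt(254)/1860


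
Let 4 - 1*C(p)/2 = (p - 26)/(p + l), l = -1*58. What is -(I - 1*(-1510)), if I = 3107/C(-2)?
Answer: -206665/106 ≈ -1949.7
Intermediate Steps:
l = -58
C(p) = 8 - 2*(-26 + p)/(-58 + p) (C(p) = 8 - 2*(p - 26)/(p - 58) = 8 - 2*(-26 + p)/(-58 + p))
I = 46605/106 (I = 3107/((2*(-206 + 3*(-2))/(-58 - 2))) = 3107/((2*(-206 - 6)/(-60))) = 3107/((2*(-1/60)*(-212))) = 3107/(106/15) = 3107*(15/106) = 46605/106 ≈ 439.67)
-(I - 1*(-1510)) = -(46605/106 - 1*(-1510)) = -(46605/106 + 1510) = -1*206665/106 = -206665/106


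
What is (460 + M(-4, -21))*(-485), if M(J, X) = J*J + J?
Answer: -228920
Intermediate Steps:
M(J, X) = J + J² (M(J, X) = J² + J = J + J²)
(460 + M(-4, -21))*(-485) = (460 - 4*(1 - 4))*(-485) = (460 - 4*(-3))*(-485) = (460 + 12)*(-485) = 472*(-485) = -228920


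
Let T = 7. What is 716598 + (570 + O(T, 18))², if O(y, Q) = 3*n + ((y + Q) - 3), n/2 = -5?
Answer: 1032442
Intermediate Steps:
n = -10 (n = 2*(-5) = -10)
O(y, Q) = -33 + Q + y (O(y, Q) = 3*(-10) + ((y + Q) - 3) = -30 + ((Q + y) - 3) = -30 + (-3 + Q + y) = -33 + Q + y)
716598 + (570 + O(T, 18))² = 716598 + (570 + (-33 + 18 + 7))² = 716598 + (570 - 8)² = 716598 + 562² = 716598 + 315844 = 1032442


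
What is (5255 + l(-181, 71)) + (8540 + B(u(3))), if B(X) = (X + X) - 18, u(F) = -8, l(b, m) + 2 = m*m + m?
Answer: 18871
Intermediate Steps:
l(b, m) = -2 + m + m² (l(b, m) = -2 + (m*m + m) = -2 + (m² + m) = -2 + (m + m²) = -2 + m + m²)
B(X) = -18 + 2*X (B(X) = 2*X - 18 = -18 + 2*X)
(5255 + l(-181, 71)) + (8540 + B(u(3))) = (5255 + (-2 + 71 + 71²)) + (8540 + (-18 + 2*(-8))) = (5255 + (-2 + 71 + 5041)) + (8540 + (-18 - 16)) = (5255 + 5110) + (8540 - 34) = 10365 + 8506 = 18871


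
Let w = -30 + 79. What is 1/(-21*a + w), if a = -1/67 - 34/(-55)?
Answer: 3685/133882 ≈ 0.027524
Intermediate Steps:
w = 49
a = 2223/3685 (a = -1*1/67 - 34*(-1/55) = -1/67 + 34/55 = 2223/3685 ≈ 0.60326)
1/(-21*a + w) = 1/(-21*2223/3685 + 49) = 1/(-46683/3685 + 49) = 1/(133882/3685) = 3685/133882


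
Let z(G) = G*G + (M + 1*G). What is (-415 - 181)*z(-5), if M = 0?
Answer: -11920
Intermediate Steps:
z(G) = G + G**2 (z(G) = G*G + (0 + 1*G) = G**2 + (0 + G) = G**2 + G = G + G**2)
(-415 - 181)*z(-5) = (-415 - 181)*(-5*(1 - 5)) = -(-2980)*(-4) = -596*20 = -11920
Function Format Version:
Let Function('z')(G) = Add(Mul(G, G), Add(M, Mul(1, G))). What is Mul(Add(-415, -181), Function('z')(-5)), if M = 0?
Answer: -11920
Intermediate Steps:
Function('z')(G) = Add(G, Pow(G, 2)) (Function('z')(G) = Add(Mul(G, G), Add(0, Mul(1, G))) = Add(Pow(G, 2), Add(0, G)) = Add(Pow(G, 2), G) = Add(G, Pow(G, 2)))
Mul(Add(-415, -181), Function('z')(-5)) = Mul(Add(-415, -181), Mul(-5, Add(1, -5))) = Mul(-596, Mul(-5, -4)) = Mul(-596, 20) = -11920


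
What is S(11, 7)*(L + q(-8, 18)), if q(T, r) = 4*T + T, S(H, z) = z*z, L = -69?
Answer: -5341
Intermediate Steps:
S(H, z) = z²
q(T, r) = 5*T
S(11, 7)*(L + q(-8, 18)) = 7²*(-69 + 5*(-8)) = 49*(-69 - 40) = 49*(-109) = -5341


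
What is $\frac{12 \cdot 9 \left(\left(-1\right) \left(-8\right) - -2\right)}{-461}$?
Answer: $- \frac{1080}{461} \approx -2.3427$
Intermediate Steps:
$\frac{12 \cdot 9 \left(\left(-1\right) \left(-8\right) - -2\right)}{-461} = 108 \left(8 + 2\right) \left(- \frac{1}{461}\right) = 108 \cdot 10 \left(- \frac{1}{461}\right) = 1080 \left(- \frac{1}{461}\right) = - \frac{1080}{461}$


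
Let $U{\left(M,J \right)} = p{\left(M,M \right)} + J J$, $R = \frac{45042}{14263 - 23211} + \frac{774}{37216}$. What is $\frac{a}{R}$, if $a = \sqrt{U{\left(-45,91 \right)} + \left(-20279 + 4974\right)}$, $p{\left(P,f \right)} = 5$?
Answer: $- \frac{41626096 i \sqrt{7019}}{208669665} \approx - 16.713 i$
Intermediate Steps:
$R = - \frac{208669665}{41626096}$ ($R = \frac{45042}{14263 - 23211} + 774 \cdot \frac{1}{37216} = \frac{45042}{-8948} + \frac{387}{18608} = 45042 \left(- \frac{1}{8948}\right) + \frac{387}{18608} = - \frac{22521}{4474} + \frac{387}{18608} = - \frac{208669665}{41626096} \approx -5.013$)
$U{\left(M,J \right)} = 5 + J^{2}$ ($U{\left(M,J \right)} = 5 + J J = 5 + J^{2}$)
$a = i \sqrt{7019}$ ($a = \sqrt{\left(5 + 91^{2}\right) + \left(-20279 + 4974\right)} = \sqrt{\left(5 + 8281\right) - 15305} = \sqrt{8286 - 15305} = \sqrt{-7019} = i \sqrt{7019} \approx 83.779 i$)
$\frac{a}{R} = \frac{i \sqrt{7019}}{- \frac{208669665}{41626096}} = i \sqrt{7019} \left(- \frac{41626096}{208669665}\right) = - \frac{41626096 i \sqrt{7019}}{208669665}$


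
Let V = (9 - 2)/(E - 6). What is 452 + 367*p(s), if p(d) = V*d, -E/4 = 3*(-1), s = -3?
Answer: -1665/2 ≈ -832.50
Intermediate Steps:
E = 12 (E = -12*(-1) = -4*(-3) = 12)
V = 7/6 (V = (9 - 2)/(12 - 6) = 7/6 ≈ 1.1667)
p(d) = 7*d/6
452 + 367*p(s) = 452 + 367*((7/6)*(-3)) = 452 + 367*(-7/2) = 452 - 2569/2 = -1665/2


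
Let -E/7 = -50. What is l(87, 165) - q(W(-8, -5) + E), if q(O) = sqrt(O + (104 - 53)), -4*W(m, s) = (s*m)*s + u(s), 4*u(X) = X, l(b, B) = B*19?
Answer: 3135 - sqrt(7221)/4 ≈ 3113.8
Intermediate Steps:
l(b, B) = 19*B
E = 350 (E = -7*(-50) = 350)
u(X) = X/4
W(m, s) = -s/16 - m*s**2/4 (W(m, s) = -((s*m)*s + s/4)/4 = -((m*s)*s + s/4)/4 = -(m*s**2 + s/4)/4 = -(s/4 + m*s**2)/4 = -s/16 - m*s**2/4)
q(O) = sqrt(51 + O) (q(O) = sqrt(O + 51) = sqrt(51 + O))
l(87, 165) - q(W(-8, -5) + E) = 19*165 - sqrt(51 + ((1/16)*(-5)*(-1 - 4*(-8)*(-5)) + 350)) = 3135 - sqrt(51 + ((1/16)*(-5)*(-1 - 160) + 350)) = 3135 - sqrt(51 + ((1/16)*(-5)*(-161) + 350)) = 3135 - sqrt(51 + (805/16 + 350)) = 3135 - sqrt(51 + 6405/16) = 3135 - sqrt(7221/16) = 3135 - sqrt(7221)/4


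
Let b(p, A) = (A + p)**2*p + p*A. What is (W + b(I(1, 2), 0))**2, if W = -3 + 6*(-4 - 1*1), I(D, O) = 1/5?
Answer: 17007376/15625 ≈ 1088.5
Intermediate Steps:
I(D, O) = 1/5
W = -33 (W = -3 + 6*(-4 - 1) = -3 + 6*(-5) = -3 - 30 = -33)
b(p, A) = A*p + p*(A + p)**2 (b(p, A) = p*(A + p)**2 + A*p = A*p + p*(A + p)**2)
(W + b(I(1, 2), 0))**2 = (-33 + (0 + (0 + 1/5)**2)/5)**2 = (-33 + (0 + (1/5)**2)/5)**2 = (-33 + (0 + 1/25)/5)**2 = (-33 + (1/5)*(1/25))**2 = (-33 + 1/125)**2 = (-4124/125)**2 = 17007376/15625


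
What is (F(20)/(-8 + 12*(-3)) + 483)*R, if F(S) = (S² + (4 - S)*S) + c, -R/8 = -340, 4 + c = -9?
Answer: 14405800/11 ≈ 1.3096e+6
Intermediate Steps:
c = -13 (c = -4 - 9 = -13)
R = 2720 (R = -8*(-340) = 2720)
F(S) = -13 + S² + S*(4 - S) (F(S) = (S² + (4 - S)*S) - 13 = (S² + S*(4 - S)) - 13 = -13 + S² + S*(4 - S))
(F(20)/(-8 + 12*(-3)) + 483)*R = ((-13 + 4*20)/(-8 + 12*(-3)) + 483)*2720 = ((-13 + 80)/(-8 - 36) + 483)*2720 = (67/(-44) + 483)*2720 = (67*(-1/44) + 483)*2720 = (-67/44 + 483)*2720 = (21185/44)*2720 = 14405800/11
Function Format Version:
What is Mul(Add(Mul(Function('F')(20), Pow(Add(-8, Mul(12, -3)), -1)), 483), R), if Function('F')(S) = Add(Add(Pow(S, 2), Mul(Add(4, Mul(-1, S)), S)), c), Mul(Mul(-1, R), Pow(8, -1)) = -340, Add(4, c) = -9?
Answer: Rational(14405800, 11) ≈ 1.3096e+6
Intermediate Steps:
c = -13 (c = Add(-4, -9) = -13)
R = 2720 (R = Mul(-8, -340) = 2720)
Function('F')(S) = Add(-13, Pow(S, 2), Mul(S, Add(4, Mul(-1, S)))) (Function('F')(S) = Add(Add(Pow(S, 2), Mul(Add(4, Mul(-1, S)), S)), -13) = Add(Add(Pow(S, 2), Mul(S, Add(4, Mul(-1, S)))), -13) = Add(-13, Pow(S, 2), Mul(S, Add(4, Mul(-1, S)))))
Mul(Add(Mul(Function('F')(20), Pow(Add(-8, Mul(12, -3)), -1)), 483), R) = Mul(Add(Mul(Add(-13, Mul(4, 20)), Pow(Add(-8, Mul(12, -3)), -1)), 483), 2720) = Mul(Add(Mul(Add(-13, 80), Pow(Add(-8, -36), -1)), 483), 2720) = Mul(Add(Mul(67, Pow(-44, -1)), 483), 2720) = Mul(Add(Mul(67, Rational(-1, 44)), 483), 2720) = Mul(Add(Rational(-67, 44), 483), 2720) = Mul(Rational(21185, 44), 2720) = Rational(14405800, 11)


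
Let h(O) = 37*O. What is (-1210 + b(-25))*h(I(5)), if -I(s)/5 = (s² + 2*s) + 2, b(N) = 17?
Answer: 8166085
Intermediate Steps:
I(s) = -10 - 10*s - 5*s² (I(s) = -5*((s² + 2*s) + 2) = -5*(2 + s² + 2*s) = -10 - 10*s - 5*s²)
(-1210 + b(-25))*h(I(5)) = (-1210 + 17)*(37*(-10 - 10*5 - 5*5²)) = -44141*(-10 - 50 - 5*25) = -44141*(-10 - 50 - 125) = -44141*(-185) = -1193*(-6845) = 8166085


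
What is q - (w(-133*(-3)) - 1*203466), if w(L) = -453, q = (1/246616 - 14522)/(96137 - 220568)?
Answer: 6257599761826375/30686675496 ≈ 2.0392e+5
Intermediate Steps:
q = 3581357551/30686675496 (q = (1/246616 - 14522)/(-124431) = -3581357551/246616*(-1/124431) = 3581357551/30686675496 ≈ 0.11671)
q - (w(-133*(-3)) - 1*203466) = 3581357551/30686675496 - (-453 - 1*203466) = 3581357551/30686675496 - (-453 - 203466) = 3581357551/30686675496 - 1*(-203919) = 3581357551/30686675496 + 203919 = 6257599761826375/30686675496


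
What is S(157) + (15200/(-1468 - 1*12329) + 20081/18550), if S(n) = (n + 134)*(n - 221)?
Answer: -680932319549/36562050 ≈ -18624.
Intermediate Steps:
S(n) = (-221 + n)*(134 + n) (S(n) = (134 + n)*(-221 + n) = (-221 + n)*(134 + n))
S(157) + (15200/(-1468 - 1*12329) + 20081/18550) = (-29614 + 157² - 87*157) + (15200/(-1468 - 1*12329) + 20081/18550) = (-29614 + 24649 - 13659) + (15200/(-1468 - 12329) + 20081*(1/18550)) = -18624 + (15200/(-13797) + 20081/18550) = -18624 + (15200*(-1/13797) + 20081/18550) = -18624 + (-15200/13797 + 20081/18550) = -18624 - 700349/36562050 = -680932319549/36562050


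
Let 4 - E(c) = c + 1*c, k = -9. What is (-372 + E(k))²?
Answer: 122500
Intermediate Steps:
E(c) = 4 - 2*c (E(c) = 4 - (c + 1*c) = 4 - (c + c) = 4 - 2*c)
(-372 + E(k))² = (-372 + (4 - 2*(-9)))² = (-372 + (4 + 18))² = (-372 + 22)² = (-350)² = 122500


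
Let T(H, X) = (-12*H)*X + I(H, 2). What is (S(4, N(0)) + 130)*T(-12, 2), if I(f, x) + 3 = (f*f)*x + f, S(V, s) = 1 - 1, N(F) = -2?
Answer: 72930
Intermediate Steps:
S(V, s) = 0
I(f, x) = -3 + f + x*f**2 (I(f, x) = -3 + ((f*f)*x + f) = -3 + (f**2*x + f) = -3 + (x*f**2 + f) = -3 + (f + x*f**2) = -3 + f + x*f**2)
T(H, X) = -3 + H + 2*H**2 - 12*H*X (T(H, X) = (-12*H)*X + (-3 + H + 2*H**2) = -12*H*X + (-3 + H + 2*H**2) = -3 + H + 2*H**2 - 12*H*X)
(S(4, N(0)) + 130)*T(-12, 2) = (0 + 130)*(-3 - 12 + 2*(-12)**2 - 12*(-12)*2) = 130*(-3 - 12 + 2*144 + 288) = 130*(-3 - 12 + 288 + 288) = 130*561 = 72930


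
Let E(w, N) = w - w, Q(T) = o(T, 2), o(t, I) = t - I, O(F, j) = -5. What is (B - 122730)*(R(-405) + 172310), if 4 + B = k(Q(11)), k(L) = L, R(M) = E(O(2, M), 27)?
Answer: -21146744750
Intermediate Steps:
Q(T) = -2 + T (Q(T) = T - 1*2 = T - 2 = -2 + T)
E(w, N) = 0
R(M) = 0
B = 5 (B = -4 + (-2 + 11) = -4 + 9 = 5)
(B - 122730)*(R(-405) + 172310) = (5 - 122730)*(0 + 172310) = -122725*172310 = -21146744750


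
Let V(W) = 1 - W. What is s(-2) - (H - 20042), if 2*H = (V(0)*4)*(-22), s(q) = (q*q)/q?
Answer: 20084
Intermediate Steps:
s(q) = q (s(q) = q**2/q = q)
H = -44 (H = (((1 - 1*0)*4)*(-22))/2 = (((1 + 0)*4)*(-22))/2 = ((1*4)*(-22))/2 = (4*(-22))/2 = (1/2)*(-88) = -44)
s(-2) - (H - 20042) = -2 - (-44 - 20042) = -2 - 1*(-20086) = -2 + 20086 = 20084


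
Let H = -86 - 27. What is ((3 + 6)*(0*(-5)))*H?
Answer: 0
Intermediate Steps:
H = -113
((3 + 6)*(0*(-5)))*H = ((3 + 6)*(0*(-5)))*(-113) = (9*0)*(-113) = 0*(-113) = 0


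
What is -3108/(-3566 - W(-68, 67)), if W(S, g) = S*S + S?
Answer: 1554/4061 ≈ 0.38266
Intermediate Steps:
W(S, g) = S + S² (W(S, g) = S² + S = S + S²)
-3108/(-3566 - W(-68, 67)) = -3108/(-3566 - (-68)*(1 - 68)) = -3108/(-3566 - (-68)*(-67)) = -3108/(-3566 - 1*4556) = -3108/(-3566 - 4556) = -3108/(-8122) = -3108*(-1/8122) = 1554/4061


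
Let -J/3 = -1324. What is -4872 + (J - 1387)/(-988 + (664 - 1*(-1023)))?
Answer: -3402943/699 ≈ -4868.3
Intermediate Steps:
J = 3972 (J = -3*(-1324) = 3972)
-4872 + (J - 1387)/(-988 + (664 - 1*(-1023))) = -4872 + (3972 - 1387)/(-988 + (664 - 1*(-1023))) = -4872 + 2585/(-988 + (664 + 1023)) = -4872 + 2585/(-988 + 1687) = -4872 + 2585/699 = -3402943/699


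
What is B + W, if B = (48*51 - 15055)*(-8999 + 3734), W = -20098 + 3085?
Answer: 66358842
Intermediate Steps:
W = -17013
B = 66375855 (B = (2448 - 15055)*(-5265) = -12607*(-5265) = 66375855)
B + W = 66375855 - 17013 = 66358842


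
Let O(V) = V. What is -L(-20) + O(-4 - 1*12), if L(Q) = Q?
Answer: 4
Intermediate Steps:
-L(-20) + O(-4 - 1*12) = -1*(-20) + (-4 - 1*12) = 20 + (-4 - 12) = 20 - 16 = 4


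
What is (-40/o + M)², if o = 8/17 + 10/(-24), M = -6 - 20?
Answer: 71334916/121 ≈ 5.8955e+5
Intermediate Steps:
M = -26
o = 11/204 (o = 8*(1/17) + 10*(-1/24) = 8/17 - 5/12 = 11/204 ≈ 0.053922)
(-40/o + M)² = (-40/11/204 - 26)² = (-40*204/11 - 26)² = (-8160/11 - 26)² = (-8446/11)² = 71334916/121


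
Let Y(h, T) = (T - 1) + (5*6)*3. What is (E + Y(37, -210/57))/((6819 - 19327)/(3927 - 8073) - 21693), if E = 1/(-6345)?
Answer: -7107091166/1806851616975 ≈ -0.0039334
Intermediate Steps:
E = -1/6345 ≈ -0.00015760
Y(h, T) = 89 + T (Y(h, T) = (-1 + T) + 30*3 = (-1 + T) + 90 = 89 + T)
(E + Y(37, -210/57))/((6819 - 19327)/(3927 - 8073) - 21693) = (-1/6345 + (89 - 210/57))/((6819 - 19327)/(3927 - 8073) - 21693) = (-1/6345 + (89 - 210*1/57))/(-12508/(-4146) - 21693) = (-1/6345 + (89 - 70/19))/(-12508*(-1/4146) - 21693) = (-1/6345 + 1621/19)/(6254/2073 - 21693) = 10285226/(120555*(-44963335/2073)) = (10285226/120555)*(-2073/44963335) = -7107091166/1806851616975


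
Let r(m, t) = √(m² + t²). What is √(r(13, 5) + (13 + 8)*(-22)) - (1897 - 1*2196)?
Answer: 299 + √(-462 + √194) ≈ 299.0 + 21.168*I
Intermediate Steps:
√(r(13, 5) + (13 + 8)*(-22)) - (1897 - 1*2196) = √(√(13² + 5²) + (13 + 8)*(-22)) - (1897 - 1*2196) = √(√(169 + 25) + 21*(-22)) - (1897 - 2196) = √(√194 - 462) - 1*(-299) = √(-462 + √194) + 299 = 299 + √(-462 + √194)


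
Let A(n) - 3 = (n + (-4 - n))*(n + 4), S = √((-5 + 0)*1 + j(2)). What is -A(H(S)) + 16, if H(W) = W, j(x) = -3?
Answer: 29 + 8*I*√2 ≈ 29.0 + 11.314*I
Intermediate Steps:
S = 2*I*√2 (S = √((-5 + 0)*1 - 3) = √(-5*1 - 3) = √(-5 - 3) = √(-8) = 2*I*√2 ≈ 2.8284*I)
A(n) = -13 - 4*n (A(n) = 3 + (n + (-4 - n))*(n + 4) = 3 - 4*(4 + n) = 3 + (-16 - 4*n) = -13 - 4*n)
-A(H(S)) + 16 = -(-13 - 8*I*√2) + 16 = (13 + 8*I*√2) + 16 = 29 + 8*I*√2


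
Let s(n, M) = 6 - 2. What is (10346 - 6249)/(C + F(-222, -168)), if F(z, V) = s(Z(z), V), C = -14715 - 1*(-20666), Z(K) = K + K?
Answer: 4097/5955 ≈ 0.68799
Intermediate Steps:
Z(K) = 2*K
C = 5951 (C = -14715 + 20666 = 5951)
s(n, M) = 4
F(z, V) = 4
(10346 - 6249)/(C + F(-222, -168)) = (10346 - 6249)/(5951 + 4) = 4097/5955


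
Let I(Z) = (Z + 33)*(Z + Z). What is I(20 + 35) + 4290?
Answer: 13970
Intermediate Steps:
I(Z) = 2*Z*(33 + Z) (I(Z) = (33 + Z)*(2*Z) = 2*Z*(33 + Z))
I(20 + 35) + 4290 = 2*(20 + 35)*(33 + (20 + 35)) + 4290 = 2*55*(33 + 55) + 4290 = 2*55*88 + 4290 = 9680 + 4290 = 13970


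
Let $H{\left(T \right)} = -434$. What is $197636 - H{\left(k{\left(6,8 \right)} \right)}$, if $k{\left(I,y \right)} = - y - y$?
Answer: $198070$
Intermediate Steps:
$k{\left(I,y \right)} = - 2 y$
$197636 - H{\left(k{\left(6,8 \right)} \right)} = 197636 - -434 = 197636 + 434 = 198070$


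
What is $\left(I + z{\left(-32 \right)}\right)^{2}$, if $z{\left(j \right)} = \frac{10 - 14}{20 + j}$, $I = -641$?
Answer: $\frac{3694084}{9} \approx 4.1045 \cdot 10^{5}$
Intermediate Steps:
$z{\left(j \right)} = - \frac{4}{20 + j}$
$\left(I + z{\left(-32 \right)}\right)^{2} = \left(-641 - \frac{4}{20 - 32}\right)^{2} = \left(-641 - \frac{4}{-12}\right)^{2} = \left(-641 - - \frac{1}{3}\right)^{2} = \left(-641 + \frac{1}{3}\right)^{2} = \left(- \frac{1922}{3}\right)^{2} = \frac{3694084}{9}$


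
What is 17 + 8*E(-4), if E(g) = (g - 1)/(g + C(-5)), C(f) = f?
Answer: 193/9 ≈ 21.444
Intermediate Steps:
E(g) = (-1 + g)/(-5 + g) (E(g) = (g - 1)/(g - 5) = (-1 + g)/(-5 + g))
17 + 8*E(-4) = 17 + 8*((-1 - 4)/(-5 - 4)) = 17 + 8*(-5/(-9)) = 17 + 8*(-⅑*(-5)) = 17 + 8*(5/9) = 17 + 40/9 = 193/9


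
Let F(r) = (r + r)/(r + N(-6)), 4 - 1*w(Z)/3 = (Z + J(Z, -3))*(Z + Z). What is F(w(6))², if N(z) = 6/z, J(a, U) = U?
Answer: 36864/9409 ≈ 3.9179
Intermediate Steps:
w(Z) = 12 - 6*Z*(-3 + Z) (w(Z) = 12 - 3*(Z - 3)*(Z + Z) = 12 - 3*(-3 + Z)*2*Z = 12 - 6*Z*(-3 + Z))
F(r) = 2*r/(-1 + r) (F(r) = (r + r)/(r + 6/(-6)) = (2*r)/(r + 6*(-⅙)) = (2*r)/(r - 1) = (2*r)/(-1 + r) = 2*r/(-1 + r))
F(w(6))² = (2*(12 - 6*6² + 18*6)/(-1 + (12 - 6*6² + 18*6)))² = (2*(12 - 6*36 + 108)/(-1 + (12 - 6*36 + 108)))² = (2*(12 - 216 + 108)/(-1 + (12 - 216 + 108)))² = (2*(-96)/(-1 - 96))² = (2*(-96)/(-97))² = (2*(-96)*(-1/97))² = (192/97)² = 36864/9409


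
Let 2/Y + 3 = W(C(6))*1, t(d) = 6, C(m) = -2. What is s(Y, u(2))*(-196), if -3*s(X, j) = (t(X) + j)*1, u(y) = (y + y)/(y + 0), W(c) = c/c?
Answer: 1568/3 ≈ 522.67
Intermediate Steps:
W(c) = 1
Y = -1 (Y = 2/(-3 + 1*1) = 2/(-3 + 1) = 2/(-2) = 2*(-½) = -1)
u(y) = 2 (u(y) = (2*y)/y = 2)
s(X, j) = -2 - j/3 (s(X, j) = -(6 + j)/3 = -2 - j/3)
s(Y, u(2))*(-196) = (-2 - ⅓*2)*(-196) = (-2 - ⅔)*(-196) = -8/3*(-196) = 1568/3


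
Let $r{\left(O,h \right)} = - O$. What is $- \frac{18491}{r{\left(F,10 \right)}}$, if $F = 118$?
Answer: $\frac{18491}{118} \approx 156.7$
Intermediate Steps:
$- \frac{18491}{r{\left(F,10 \right)}} = - \frac{18491}{\left(-1\right) 118} = - \frac{18491}{-118} = \left(-18491\right) \left(- \frac{1}{118}\right) = \frac{18491}{118}$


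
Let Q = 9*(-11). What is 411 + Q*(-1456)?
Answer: 144555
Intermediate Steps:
Q = -99
411 + Q*(-1456) = 411 - 99*(-1456) = 411 + 144144 = 144555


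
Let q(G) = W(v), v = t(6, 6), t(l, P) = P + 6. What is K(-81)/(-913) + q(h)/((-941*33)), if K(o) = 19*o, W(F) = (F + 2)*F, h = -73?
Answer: 1443551/859133 ≈ 1.6802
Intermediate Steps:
t(l, P) = 6 + P
v = 12 (v = 6 + 6 = 12)
W(F) = F*(2 + F) (W(F) = (2 + F)*F = F*(2 + F))
q(G) = 168 (q(G) = 12*(2 + 12) = 12*14 = 168)
K(-81)/(-913) + q(h)/((-941*33)) = (19*(-81))/(-913) + 168/((-941*33)) = -1539*(-1/913) + 168/(-31053) = 1539/913 + 168*(-1/31053) = 1539/913 - 56/10351 = 1443551/859133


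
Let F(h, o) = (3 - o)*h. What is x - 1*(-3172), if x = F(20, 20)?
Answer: 2832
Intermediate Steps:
F(h, o) = h*(3 - o)
x = -340 (x = 20*(3 - 1*20) = 20*(3 - 20) = 20*(-17) = -340)
x - 1*(-3172) = -340 - 1*(-3172) = -340 + 3172 = 2832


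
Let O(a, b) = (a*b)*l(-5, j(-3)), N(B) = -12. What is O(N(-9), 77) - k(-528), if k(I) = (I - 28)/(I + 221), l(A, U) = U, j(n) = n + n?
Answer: 1701452/307 ≈ 5542.2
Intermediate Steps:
j(n) = 2*n
O(a, b) = -6*a*b (O(a, b) = (a*b)*(2*(-3)) = (a*b)*(-6) = -6*a*b)
k(I) = (-28 + I)/(221 + I)
O(N(-9), 77) - k(-528) = -6*(-12)*77 - (-28 - 528)/(221 - 528) = 5544 - (-556)/(-307) = 5544 - (-1)*(-556)/307 = 5544 - 1*556/307 = 5544 - 556/307 = 1701452/307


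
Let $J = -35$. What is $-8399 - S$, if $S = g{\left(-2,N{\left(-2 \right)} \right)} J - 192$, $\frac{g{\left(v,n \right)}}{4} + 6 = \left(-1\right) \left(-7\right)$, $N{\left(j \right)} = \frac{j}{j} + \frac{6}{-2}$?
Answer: $-8067$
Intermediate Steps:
$N{\left(j \right)} = -2$ ($N{\left(j \right)} = 1 + 6 \left(- \frac{1}{2}\right) = 1 - 3 = -2$)
$g{\left(v,n \right)} = 4$ ($g{\left(v,n \right)} = -24 + 4 \left(\left(-1\right) \left(-7\right)\right) = -24 + 4 \cdot 7 = -24 + 28 = 4$)
$S = -332$ ($S = 4 \left(-35\right) - 192 = -140 - 192 = -332$)
$-8399 - S = -8399 - -332 = -8399 + 332 = -8067$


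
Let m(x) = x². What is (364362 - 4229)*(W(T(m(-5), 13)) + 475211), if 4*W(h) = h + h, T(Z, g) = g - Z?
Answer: 171137002265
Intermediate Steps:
W(h) = h/2 (W(h) = (h + h)/4 = (2*h)/4 = h/2)
(364362 - 4229)*(W(T(m(-5), 13)) + 475211) = (364362 - 4229)*((13 - 1*(-5)²)/2 + 475211) = 360133*((13 - 1*25)/2 + 475211) = 360133*((13 - 25)/2 + 475211) = 360133*((½)*(-12) + 475211) = 360133*(-6 + 475211) = 360133*475205 = 171137002265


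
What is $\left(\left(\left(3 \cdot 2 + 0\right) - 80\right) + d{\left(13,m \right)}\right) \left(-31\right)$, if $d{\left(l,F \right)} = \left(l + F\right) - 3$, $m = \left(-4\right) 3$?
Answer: $2356$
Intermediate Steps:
$m = -12$
$d{\left(l,F \right)} = -3 + F + l$ ($d{\left(l,F \right)} = \left(F + l\right) - 3 = -3 + F + l$)
$\left(\left(\left(3 \cdot 2 + 0\right) - 80\right) + d{\left(13,m \right)}\right) \left(-31\right) = \left(\left(\left(3 \cdot 2 + 0\right) - 80\right) - 2\right) \left(-31\right) = \left(\left(\left(6 + 0\right) - 80\right) - 2\right) \left(-31\right) = \left(\left(6 - 80\right) - 2\right) \left(-31\right) = \left(-74 - 2\right) \left(-31\right) = \left(-76\right) \left(-31\right) = 2356$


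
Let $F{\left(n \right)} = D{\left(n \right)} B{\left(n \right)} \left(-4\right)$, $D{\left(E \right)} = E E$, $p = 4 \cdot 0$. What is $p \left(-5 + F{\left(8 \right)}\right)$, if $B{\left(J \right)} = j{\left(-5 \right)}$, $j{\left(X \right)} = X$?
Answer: $0$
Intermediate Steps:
$p = 0$
$B{\left(J \right)} = -5$
$D{\left(E \right)} = E^{2}$
$F{\left(n \right)} = 20 n^{2}$ ($F{\left(n \right)} = n^{2} \left(-5\right) \left(-4\right) = - 5 n^{2} \left(-4\right) = 20 n^{2}$)
$p \left(-5 + F{\left(8 \right)}\right) = 0 \left(-5 + 20 \cdot 8^{2}\right) = 0 \left(-5 + 20 \cdot 64\right) = 0 \left(-5 + 1280\right) = 0 \cdot 1275 = 0$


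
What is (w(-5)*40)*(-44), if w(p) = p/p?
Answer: -1760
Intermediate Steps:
w(p) = 1
(w(-5)*40)*(-44) = (1*40)*(-44) = 40*(-44) = -1760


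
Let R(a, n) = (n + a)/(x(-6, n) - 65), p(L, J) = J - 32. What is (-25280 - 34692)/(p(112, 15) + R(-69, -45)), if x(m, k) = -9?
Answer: 50431/13 ≈ 3879.3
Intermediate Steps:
p(L, J) = -32 + J
R(a, n) = -a/74 - n/74 (R(a, n) = (n + a)/(-9 - 65) = (a + n)/(-74) = (a + n)*(-1/74) = -a/74 - n/74)
(-25280 - 34692)/(p(112, 15) + R(-69, -45)) = (-25280 - 34692)/((-32 + 15) + (-1/74*(-69) - 1/74*(-45))) = -59972/(-17 + (69/74 + 45/74)) = -59972/(-17 + 57/37) = -59972/(-572/37) = -59972*(-37/572) = 50431/13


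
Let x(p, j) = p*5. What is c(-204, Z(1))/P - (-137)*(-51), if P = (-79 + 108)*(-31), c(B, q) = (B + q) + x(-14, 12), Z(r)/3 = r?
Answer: -6281042/899 ≈ -6986.7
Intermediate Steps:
Z(r) = 3*r
x(p, j) = 5*p
c(B, q) = -70 + B + q (c(B, q) = (B + q) + 5*(-14) = (B + q) - 70 = -70 + B + q)
P = -899 (P = 29*(-31) = -899)
c(-204, Z(1))/P - (-137)*(-51) = (-70 - 204 + 3*1)/(-899) - (-137)*(-51) = (-70 - 204 + 3)*(-1/899) - 1*6987 = -271*(-1/899) - 6987 = 271/899 - 6987 = -6281042/899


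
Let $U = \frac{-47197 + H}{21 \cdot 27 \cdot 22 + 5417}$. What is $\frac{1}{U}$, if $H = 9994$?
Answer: $- \frac{17891}{37203} \approx -0.4809$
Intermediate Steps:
$U = - \frac{37203}{17891}$ ($U = \frac{-47197 + 9994}{21 \cdot 27 \cdot 22 + 5417} = - \frac{37203}{567 \cdot 22 + 5417} = - \frac{37203}{12474 + 5417} = - \frac{37203}{17891} \approx -2.0794$)
$\frac{1}{U} = \frac{1}{- \frac{37203}{17891}} = - \frac{17891}{37203}$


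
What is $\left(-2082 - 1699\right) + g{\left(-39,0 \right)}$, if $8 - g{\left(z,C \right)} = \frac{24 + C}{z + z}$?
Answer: $- \frac{49045}{13} \approx -3772.7$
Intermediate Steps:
$g{\left(z,C \right)} = 8 - \frac{24 + C}{2 z}$ ($g{\left(z,C \right)} = 8 - \frac{24 + C}{z + z} = 8 - \frac{24 + C}{2 z}$)
$\left(-2082 - 1699\right) + g{\left(-39,0 \right)} = \left(-2082 - 1699\right) + \frac{-24 - 0 + 16 \left(-39\right)}{2 \left(-39\right)} = -3781 + \frac{1}{2} \left(- \frac{1}{39}\right) \left(-24 + 0 - 624\right) = -3781 + \frac{1}{2} \left(- \frac{1}{39}\right) \left(-648\right) = -3781 + \frac{108}{13} = - \frac{49045}{13}$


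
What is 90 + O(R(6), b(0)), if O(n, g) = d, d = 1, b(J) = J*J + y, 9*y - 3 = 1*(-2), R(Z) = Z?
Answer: 91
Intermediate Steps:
y = ⅑ (y = ⅓ + (1*(-2))/9 = ⅓ + (⅑)*(-2) = ⅓ - 2/9 = ⅑ ≈ 0.11111)
b(J) = ⅑ + J² (b(J) = J*J + ⅑ = J² + ⅑ = ⅑ + J²)
O(n, g) = 1
90 + O(R(6), b(0)) = 90 + 1 = 91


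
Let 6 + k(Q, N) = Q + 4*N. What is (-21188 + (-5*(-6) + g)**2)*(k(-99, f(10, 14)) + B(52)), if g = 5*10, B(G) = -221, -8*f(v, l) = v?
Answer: 4894828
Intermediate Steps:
f(v, l) = -v/8
k(Q, N) = -6 + Q + 4*N (k(Q, N) = -6 + (Q + 4*N) = -6 + Q + 4*N)
g = 50
(-21188 + (-5*(-6) + g)**2)*(k(-99, f(10, 14)) + B(52)) = (-21188 + (-5*(-6) + 50)**2)*((-6 - 99 + 4*(-1/8*10)) - 221) = (-21188 + (30 + 50)**2)*((-6 - 99 + 4*(-5/4)) - 221) = (-21188 + 80**2)*((-6 - 99 - 5) - 221) = (-21188 + 6400)*(-110 - 221) = -14788*(-331) = 4894828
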